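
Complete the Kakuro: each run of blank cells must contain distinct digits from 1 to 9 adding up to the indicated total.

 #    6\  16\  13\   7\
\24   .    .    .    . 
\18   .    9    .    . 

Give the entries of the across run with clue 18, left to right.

1, 9, 5, 3

16 in 2 cells must be {7,9}.
R1C2 = 16 − 9 = 7 completes the 16 down.
No cell is forced outright now. R2C3 can only be 4 or 5 or 6 (the digits allowed by both its 18 across and its 13 down). If R2C3 = 4: that forces R1C3 = 9, R2C1 = 2, R2C4 = 3, after which R1C1 would have to be in {2,3,5,6} for the 24 across but in {4} for the 6 down — contradiction. If R2C3 = 6: then R1C3 would have to be in {2,3,4,5,6,8,9} for the 24 across but in {7} for the 13 down — contradiction. So R2C3 = 5.
R1C3 = 13 − 5 = 8 completes the 13 down.
Given what's placed, R2C1 must be 1 to fit the 18 across and 6 down.
R2C4 = 18 − 15 = 3 completes the 18 across.
R1C1 = 6 − 1 = 5 completes the 6 down.
R1C4 = 24 − 20 = 4 completes the 24 across.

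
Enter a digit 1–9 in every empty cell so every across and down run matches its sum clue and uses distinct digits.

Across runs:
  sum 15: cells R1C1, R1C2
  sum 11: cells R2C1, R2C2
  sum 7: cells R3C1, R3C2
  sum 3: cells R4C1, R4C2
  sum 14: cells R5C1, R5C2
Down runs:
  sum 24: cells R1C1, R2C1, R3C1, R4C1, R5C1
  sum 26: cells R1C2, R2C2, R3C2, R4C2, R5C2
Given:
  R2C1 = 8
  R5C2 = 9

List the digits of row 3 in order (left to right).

3 in 2 cells must be {1,2}.
R2C2 = 11 − 8 = 3 completes the 11 across.
R5C1 = 14 − 9 = 5 completes the 14 across.
Nothing is forced directly, so branch on R1C1, whose candidates are 6 or 7. If R1C1 = 6: then R1C2 would have to be in {9} for the 15 across but in {1,2,4,5,6,7,8} for the 26 down — contradiction. So R1C1 = 7.
R1C2 = 15 − 7 = 8 completes the 15 across.
Given what's placed, R4C1 must be 1 to fit the 3 across and 24 down.
R4C2 = 3 − 1 = 2 completes the 3 across.
R3C1 = 24 − 21 = 3 completes the 24 down.
R3C2 = 7 − 3 = 4 completes the 7 across.

3 4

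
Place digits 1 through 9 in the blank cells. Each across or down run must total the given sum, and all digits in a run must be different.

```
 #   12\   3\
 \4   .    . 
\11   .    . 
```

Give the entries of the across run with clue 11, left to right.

9, 2

4 in 2 cells must be {1,3}; 3 in 2 cells must be {1,2}.
The 4 across and the 12 down share only 3, so R1C1 = 3.
R1C2 = 4 − 3 = 1 completes the 4 across.
R2C1 = 12 − 3 = 9 completes the 12 down.
R2C2 = 11 − 9 = 2 completes the 11 across.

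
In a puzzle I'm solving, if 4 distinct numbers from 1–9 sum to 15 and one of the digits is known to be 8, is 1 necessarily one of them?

Yes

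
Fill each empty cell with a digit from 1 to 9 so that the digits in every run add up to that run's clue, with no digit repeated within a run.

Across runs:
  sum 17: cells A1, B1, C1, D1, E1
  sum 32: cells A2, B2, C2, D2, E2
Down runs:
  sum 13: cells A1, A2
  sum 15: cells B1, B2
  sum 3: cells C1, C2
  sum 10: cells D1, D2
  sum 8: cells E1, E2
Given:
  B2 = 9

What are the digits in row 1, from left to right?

3 in 2 cells must be {1,2}.
B1 = 15 − 9 = 6 completes the 15 down.
Given what's placed, C2 must be 2 to fit the 32 across and 3 down.
A1 = 5: the only remaining digit allowed by both the 17 across and the 13 down.
C1 = 3 − 2 = 1 completes the 3 down.
A2 = 13 − 5 = 8 completes the 13 down.
Nothing is forced directly, so branch on D2, whose candidates are 6 or 7. If D2 = 6: then D1 would have to be in {2,3} for the 17 across but in {4} for the 10 down — contradiction. So D2 = 7.
D1 = 10 − 7 = 3 completes the 10 down.
E1 = 17 − 15 = 2 completes the 17 across.

5, 6, 1, 3, 2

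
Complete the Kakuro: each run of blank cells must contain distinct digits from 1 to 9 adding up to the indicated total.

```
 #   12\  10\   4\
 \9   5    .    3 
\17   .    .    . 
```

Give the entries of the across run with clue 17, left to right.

7 9 1

4 in 2 cells must be {1,3}.
R1C2 = 9 − 8 = 1 completes the 9 across.
R2C1 = 12 − 5 = 7 completes the 12 down.
R2C2 = 10 − 1 = 9 completes the 10 down.
R2C3 = 17 − 16 = 1 completes the 17 across.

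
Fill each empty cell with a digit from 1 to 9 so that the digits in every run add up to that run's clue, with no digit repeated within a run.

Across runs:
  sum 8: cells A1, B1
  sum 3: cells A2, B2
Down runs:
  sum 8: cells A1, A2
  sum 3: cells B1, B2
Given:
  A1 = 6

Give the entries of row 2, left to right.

2 1

3 in 2 cells must be {1,2}.
B1 = 8 − 6 = 2 completes the 8 across.
A2 = 8 − 6 = 2 completes the 8 down.
B2 = 3 − 2 = 1 completes the 3 across.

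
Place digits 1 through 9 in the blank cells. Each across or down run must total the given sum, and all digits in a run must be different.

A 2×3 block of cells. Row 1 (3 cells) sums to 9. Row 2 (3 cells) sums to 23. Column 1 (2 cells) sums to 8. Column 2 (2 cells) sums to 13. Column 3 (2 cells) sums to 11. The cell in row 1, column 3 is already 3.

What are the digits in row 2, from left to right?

6 9 8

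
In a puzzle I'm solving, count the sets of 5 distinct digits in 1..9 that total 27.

11

5 distinct digits from 1–9 sum between 15 and 35.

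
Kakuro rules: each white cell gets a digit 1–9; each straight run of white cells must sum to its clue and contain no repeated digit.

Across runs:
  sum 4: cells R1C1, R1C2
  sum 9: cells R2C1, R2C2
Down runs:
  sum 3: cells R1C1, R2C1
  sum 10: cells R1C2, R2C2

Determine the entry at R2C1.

2

4 in 2 cells must be {1,3}; 3 in 2 cells must be {1,2}.
The 4 across and the 3 down share only 1, so R1C1 = 1.
R1C2 = 4 − 1 = 3 completes the 4 across.
R2C1 = 3 − 1 = 2 completes the 3 down.
R2C2 = 9 − 2 = 7 completes the 9 across.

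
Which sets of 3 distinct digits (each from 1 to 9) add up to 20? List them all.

{3,8,9}; {4,7,9}; {5,6,9}; {5,7,8}

3 distinct digits from 1–9 sum between 6 and 24.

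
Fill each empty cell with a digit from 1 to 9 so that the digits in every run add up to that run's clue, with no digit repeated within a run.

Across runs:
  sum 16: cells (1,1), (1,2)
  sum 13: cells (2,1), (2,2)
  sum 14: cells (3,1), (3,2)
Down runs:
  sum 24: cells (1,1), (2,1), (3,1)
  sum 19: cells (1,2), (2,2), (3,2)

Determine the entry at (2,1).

9

16 in 2 cells must be {7,9}; 24 in 3 cells must be {7,8,9}.
Nothing is forced directly, so branch on (1,1), whose candidates are 7 or 9. If (1,1) = 9: that forces (1,2) = 7, (3,1) = 8, after which (3,2) would have to be in {6} for the 14 across but in {3,4,8,9} for the 19 down — contradiction. So (1,1) = 7.
(1,2) = 16 − 7 = 9 completes the 16 across.
Nothing is forced directly, so branch on (2,1), whose candidates are 8 or 9. If (2,1) = 8: then (2,2) would have to be in {5} for the 13 across but in {2,3,4,6,7,8} for the 19 down — contradiction. So (2,1) = 9.
(2,2) = 13 − 9 = 4 completes the 13 across.
(3,1) = 24 − 16 = 8 completes the 24 down.
(3,2) = 14 − 8 = 6 completes the 14 across.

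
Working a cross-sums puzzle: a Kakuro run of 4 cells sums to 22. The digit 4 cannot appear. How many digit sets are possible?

6

4 distinct digits from 1–9 sum between 10 and 30.
Dropping sets that contain 4.
Enumerating: {1,5,7,9}, {1,6,7,8}, {2,3,8,9}, {2,5,6,9}, {2,5,7,8}, {3,5,6,8}.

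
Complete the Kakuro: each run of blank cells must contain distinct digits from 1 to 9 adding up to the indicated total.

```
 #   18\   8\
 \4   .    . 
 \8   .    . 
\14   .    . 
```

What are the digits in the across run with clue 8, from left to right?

6 2

4 in 2 cells must be {1,3}.
The 14 across and the 8 down share only 5, so R3C2 = 5.
Given what's placed, R1C2 must be 1 to fit the 4 across and 8 down.
R2C2 = 8 − 6 = 2 completes the 8 down.
R3C1 = 14 − 5 = 9 completes the 14 across.
R1C1 = 4 − 1 = 3 completes the 4 across.
R2C1 = 8 − 2 = 6 completes the 8 across.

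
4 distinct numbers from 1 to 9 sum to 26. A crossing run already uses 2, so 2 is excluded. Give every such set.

4 distinct digits from 1–9 sum between 10 and 30.
Dropping sets that contain 2.

{3,6,8,9}; {4,5,8,9}; {4,6,7,9}; {5,6,7,8}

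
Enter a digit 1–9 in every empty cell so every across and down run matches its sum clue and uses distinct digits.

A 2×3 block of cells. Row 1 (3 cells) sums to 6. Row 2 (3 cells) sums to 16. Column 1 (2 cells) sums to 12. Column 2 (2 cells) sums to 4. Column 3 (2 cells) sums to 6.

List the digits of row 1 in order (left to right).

6 in 3 cells must be {1,2,3}; 4 in 2 cells must be {1,3}.
The 6 across and the 12 down share only 3, so (1,1) = 3.
Given what's placed, (1,2) must be 1 to fit the 6 across and 4 down.
(1,3) = 6 − 4 = 2 completes the 6 across.
(2,1) = 12 − 3 = 9 completes the 12 down.
(2,2) = 4 − 1 = 3 completes the 4 down.
(2,3) = 16 − 12 = 4 completes the 16 across.

3 1 2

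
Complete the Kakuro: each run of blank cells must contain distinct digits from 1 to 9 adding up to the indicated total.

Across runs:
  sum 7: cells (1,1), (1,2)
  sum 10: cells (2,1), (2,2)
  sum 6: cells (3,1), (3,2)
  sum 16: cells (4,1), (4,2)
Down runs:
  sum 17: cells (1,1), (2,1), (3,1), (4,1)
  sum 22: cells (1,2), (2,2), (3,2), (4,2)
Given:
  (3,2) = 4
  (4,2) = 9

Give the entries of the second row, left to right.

16 in 2 cells must be {7,9}.
(3,1) = 6 − 4 = 2 completes the 6 across.
(4,1) = 16 − 9 = 7 completes the 16 across.
Given what's placed, (2,1) must be 3 to fit the 10 across and 17 down.
(2,2) = 10 − 3 = 7 completes the 10 across.
(1,1) = 17 − 12 = 5 completes the 17 down.
(1,2) = 7 − 5 = 2 completes the 7 across.

3 7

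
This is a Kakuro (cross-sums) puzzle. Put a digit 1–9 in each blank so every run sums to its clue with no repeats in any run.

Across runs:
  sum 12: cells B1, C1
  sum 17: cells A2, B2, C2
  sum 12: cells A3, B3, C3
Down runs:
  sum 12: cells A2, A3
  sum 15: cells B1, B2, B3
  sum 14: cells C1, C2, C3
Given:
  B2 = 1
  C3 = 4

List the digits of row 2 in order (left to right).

9 1 7

Nothing is forced directly, so branch on C2, whose candidates are 7 or 9. If C2 = 9: then C1 would have to be in {3,4,5,7,8,9} for the 12 across but in {1} for the 14 down — contradiction. So C2 = 7.
C1 = 14 − 11 = 3 completes the 14 down.
A2 = 17 − 8 = 9 completes the 17 across.
A3 = 12 − 9 = 3 completes the 12 down.
B3 = 12 − 7 = 5 completes the 12 across.
B1 = 12 − 3 = 9 completes the 12 across.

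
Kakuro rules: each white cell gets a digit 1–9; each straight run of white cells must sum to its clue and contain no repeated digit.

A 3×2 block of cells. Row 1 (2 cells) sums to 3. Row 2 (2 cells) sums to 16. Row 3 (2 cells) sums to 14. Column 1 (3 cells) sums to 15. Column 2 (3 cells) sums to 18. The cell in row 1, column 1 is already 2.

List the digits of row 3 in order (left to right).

6 8

3 in 2 cells must be {1,2}; 16 in 2 cells must be {7,9}.
(1,2) = 3 − 2 = 1 completes the 3 across.
Given what's placed, (2,2) must be 9 to fit the 16 across and 18 down.
(3,2) = 18 − 10 = 8 completes the 18 down.
(2,1) = 16 − 9 = 7 completes the 16 across.
(3,1) = 14 − 8 = 6 completes the 14 across.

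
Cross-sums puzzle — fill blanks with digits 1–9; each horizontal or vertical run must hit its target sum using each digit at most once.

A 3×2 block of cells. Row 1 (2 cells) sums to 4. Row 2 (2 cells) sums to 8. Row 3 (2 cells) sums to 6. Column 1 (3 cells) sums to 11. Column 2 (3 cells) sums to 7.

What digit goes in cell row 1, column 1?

3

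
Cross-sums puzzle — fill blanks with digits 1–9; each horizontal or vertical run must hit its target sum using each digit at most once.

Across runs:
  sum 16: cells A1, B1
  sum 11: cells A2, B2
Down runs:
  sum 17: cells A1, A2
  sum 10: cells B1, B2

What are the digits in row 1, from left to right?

9 7

16 in 2 cells must be {7,9}; 17 in 2 cells must be {8,9}.
The 16 across and the 17 down share only 9, so A1 = 9.
B1 = 16 − 9 = 7 completes the 16 across.
A2 = 17 − 9 = 8 completes the 17 down.
B2 = 11 − 8 = 3 completes the 11 across.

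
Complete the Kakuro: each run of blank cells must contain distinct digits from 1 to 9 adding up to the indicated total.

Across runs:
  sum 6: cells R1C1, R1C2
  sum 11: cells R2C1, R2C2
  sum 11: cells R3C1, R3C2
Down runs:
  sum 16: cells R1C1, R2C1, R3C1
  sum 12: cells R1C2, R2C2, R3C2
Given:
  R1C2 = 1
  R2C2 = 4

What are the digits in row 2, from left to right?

7 4

R1C1 = 6 − 1 = 5 completes the 6 across.
R2C1 = 11 − 4 = 7 completes the 11 across.
R3C1 = 16 − 12 = 4 completes the 16 down.
R3C2 = 11 − 4 = 7 completes the 11 across.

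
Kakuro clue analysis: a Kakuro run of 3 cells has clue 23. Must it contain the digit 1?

No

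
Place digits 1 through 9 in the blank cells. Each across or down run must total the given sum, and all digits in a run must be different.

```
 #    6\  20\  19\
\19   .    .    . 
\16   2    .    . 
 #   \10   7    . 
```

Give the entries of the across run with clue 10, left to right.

7 3

R1C1 = 6 − 2 = 4 completes the 6 down.
R3C3 = 10 − 7 = 3 completes the 10 across.
R2C3 = 9: the only remaining digit allowed by both the 16 across and the 19 down.
R1C3 = 19 − 12 = 7 completes the 19 down.
R2C2 = 16 − 11 = 5 completes the 16 across.
R1C2 = 19 − 11 = 8 completes the 19 across.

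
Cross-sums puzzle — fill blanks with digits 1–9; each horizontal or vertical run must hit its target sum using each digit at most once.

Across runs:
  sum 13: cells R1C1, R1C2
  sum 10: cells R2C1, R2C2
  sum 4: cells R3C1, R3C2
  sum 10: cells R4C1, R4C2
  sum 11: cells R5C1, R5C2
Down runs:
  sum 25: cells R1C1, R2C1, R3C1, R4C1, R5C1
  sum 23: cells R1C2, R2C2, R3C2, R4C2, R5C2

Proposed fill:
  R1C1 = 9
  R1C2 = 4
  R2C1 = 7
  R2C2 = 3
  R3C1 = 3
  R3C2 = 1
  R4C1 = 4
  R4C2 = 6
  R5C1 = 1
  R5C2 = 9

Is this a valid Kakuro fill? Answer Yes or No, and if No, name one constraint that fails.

No — the down run R1C1–R5C1 sums to 24, not 25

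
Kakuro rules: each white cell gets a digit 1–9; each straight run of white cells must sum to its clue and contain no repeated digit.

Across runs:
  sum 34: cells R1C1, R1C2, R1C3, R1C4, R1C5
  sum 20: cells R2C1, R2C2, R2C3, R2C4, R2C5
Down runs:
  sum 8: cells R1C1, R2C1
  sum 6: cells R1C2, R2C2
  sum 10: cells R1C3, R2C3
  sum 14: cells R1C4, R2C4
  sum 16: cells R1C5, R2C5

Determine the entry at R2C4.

34 in 5 cells must be {4,6,7,8,9}; 16 in 2 cells must be {7,9}.
Only 4 fits R1C2 under both its across sum 34 and down sum 6.
R2C2 = 6 − 4 = 2 completes the 6 down.
Nothing is forced directly, so branch on R1C1, whose candidates are 6 or 7. If R1C1 = 6: then R2C1 would have to be in {1,3,4,5,6,7,8,9} for the 20 across but in {2} for the 8 down — contradiction. So R1C1 = 7.
R1C5 = 9: the only remaining digit allowed by both the 34 across and the 16 down.
R2C1 = 8 − 7 = 1 completes the 8 down.
R2C5 = 16 − 9 = 7 completes the 16 down.
Given what's placed, R2C4 must be 6 to fit the 20 across and 14 down.

6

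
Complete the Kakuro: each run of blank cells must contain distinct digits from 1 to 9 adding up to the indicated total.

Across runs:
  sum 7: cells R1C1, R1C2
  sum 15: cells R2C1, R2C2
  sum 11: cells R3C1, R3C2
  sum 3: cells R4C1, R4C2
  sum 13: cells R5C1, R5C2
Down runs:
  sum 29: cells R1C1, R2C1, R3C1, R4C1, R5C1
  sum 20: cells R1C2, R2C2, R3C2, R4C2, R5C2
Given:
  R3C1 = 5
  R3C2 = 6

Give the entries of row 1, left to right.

6 1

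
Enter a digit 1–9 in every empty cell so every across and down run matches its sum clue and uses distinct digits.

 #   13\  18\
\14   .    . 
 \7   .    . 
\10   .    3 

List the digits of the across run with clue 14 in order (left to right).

5 9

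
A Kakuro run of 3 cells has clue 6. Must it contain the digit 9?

No

The only way to make 6 from 3 distinct digits is {1,2,3}, which does not contain 9.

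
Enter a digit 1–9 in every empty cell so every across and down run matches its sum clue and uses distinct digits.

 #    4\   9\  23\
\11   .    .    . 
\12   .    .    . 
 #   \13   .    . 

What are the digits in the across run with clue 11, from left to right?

4 in 2 cells must be {1,3}; 23 in 3 cells must be {6,8,9}.
Nothing is forced directly, so branch on R1C3, whose candidates are 6 or 8. If R1C3 = 8: that forces R1C1 = 1, R1C2 = 2, R2C1 = 3, after which R2C3 would have to be in {1,2,4,5,7,8} for the 12 across but in {6,9} for the 23 down — contradiction. So R1C3 = 6.
Nothing is forced directly, so branch on R1C1, whose candidates are 1 or 3. If R1C1 = 1: that forces R1C2 = 4, R2C1 = 3, R2C2 = 2, after which R2C3 would have to be in {7} for the 12 across but in {8,9} for the 23 down — contradiction. So R1C1 = 3.
R1C2 = 11 − 9 = 2 completes the 11 across.
R2C1 = 4 − 3 = 1 completes the 4 down.

3 2 6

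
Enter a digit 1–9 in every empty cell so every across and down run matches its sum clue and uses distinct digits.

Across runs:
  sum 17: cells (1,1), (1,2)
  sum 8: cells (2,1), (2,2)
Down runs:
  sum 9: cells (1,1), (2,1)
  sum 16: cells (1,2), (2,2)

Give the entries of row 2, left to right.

1 7

17 in 2 cells must be {8,9}; 16 in 2 cells must be {7,9}.
The 17 across and the 9 down share only 8, so (1,1) = 8.
(1,2) = 17 − 8 = 9 completes the 17 across.
(2,1) = 9 − 8 = 1 completes the 9 down.
(2,2) = 8 − 1 = 7 completes the 8 across.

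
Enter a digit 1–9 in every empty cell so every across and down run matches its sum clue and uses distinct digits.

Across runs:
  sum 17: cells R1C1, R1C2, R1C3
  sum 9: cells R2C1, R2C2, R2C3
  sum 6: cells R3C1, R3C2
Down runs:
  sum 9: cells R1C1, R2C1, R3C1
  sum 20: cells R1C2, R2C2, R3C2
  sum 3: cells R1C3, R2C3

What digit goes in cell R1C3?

2

3 in 2 cells must be {1,2}.
Nothing is forced directly, so branch on R1C3, whose candidates are 1 or 2. If R1C3 = 1: then R1C1 would have to be in {7,9} for the 17 across but in {1,2,3,4,5,6} for the 9 down — contradiction. So R1C3 = 2.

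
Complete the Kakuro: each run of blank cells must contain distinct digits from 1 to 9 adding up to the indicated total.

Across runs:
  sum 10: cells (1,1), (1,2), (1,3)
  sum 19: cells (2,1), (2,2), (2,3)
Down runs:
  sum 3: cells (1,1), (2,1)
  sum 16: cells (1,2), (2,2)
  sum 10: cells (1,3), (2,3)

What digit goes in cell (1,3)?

2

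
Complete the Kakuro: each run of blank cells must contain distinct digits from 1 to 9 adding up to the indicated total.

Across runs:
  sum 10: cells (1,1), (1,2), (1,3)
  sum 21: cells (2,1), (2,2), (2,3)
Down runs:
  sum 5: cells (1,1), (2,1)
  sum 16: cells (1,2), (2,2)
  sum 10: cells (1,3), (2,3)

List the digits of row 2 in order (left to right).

4 9 8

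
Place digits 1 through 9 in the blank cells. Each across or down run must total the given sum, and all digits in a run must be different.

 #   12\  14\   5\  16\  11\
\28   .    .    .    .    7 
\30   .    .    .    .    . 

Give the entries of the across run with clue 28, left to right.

4, 5, 3, 9, 7

16 in 2 cells must be {7,9}.
R1C4 = 9: the only remaining digit allowed by both the 28 across and the 16 down.
R2C4 = 16 − 9 = 7 completes the 16 down.
R2C5 = 11 − 7 = 4 completes the 11 down.
R2C3 = 2: the only remaining digit allowed by both the 30 across and the 5 down.
R1C3 = 5 − 2 = 3 completes the 5 down.
Nothing is forced directly, so branch on R1C2, whose candidates are 5 or 8. If R1C2 = 8: then R1C1 would have to be in {1} for the 28 across but in {3,4,5,7,8,9} for the 12 down — contradiction. So R1C2 = 5.
R1C1 = 28 − 24 = 4 completes the 28 across.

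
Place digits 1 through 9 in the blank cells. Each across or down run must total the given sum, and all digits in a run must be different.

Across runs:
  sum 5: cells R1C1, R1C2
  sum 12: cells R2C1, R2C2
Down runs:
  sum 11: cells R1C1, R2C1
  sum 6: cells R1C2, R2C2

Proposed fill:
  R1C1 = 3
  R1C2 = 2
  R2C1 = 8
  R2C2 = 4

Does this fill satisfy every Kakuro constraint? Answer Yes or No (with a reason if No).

Yes

Across: 3+2=5; 8+4=12. Down: 3+8=11; 2+4=6. No digit repeats within any run.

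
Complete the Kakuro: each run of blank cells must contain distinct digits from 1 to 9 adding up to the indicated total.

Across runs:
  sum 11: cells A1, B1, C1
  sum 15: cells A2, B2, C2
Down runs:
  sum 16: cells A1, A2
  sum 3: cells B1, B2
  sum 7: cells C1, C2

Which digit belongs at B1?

16 in 2 cells must be {7,9}; 3 in 2 cells must be {1,2}.
The 11 across and the 16 down share only 7, so A1 = 7.
Given what's placed, B1 must be 1 to fit the 11 across and 3 down.
C1 = 11 − 8 = 3 completes the 11 across.
A2 = 16 − 7 = 9 completes the 16 down.
B2 = 3 − 1 = 2 completes the 3 down.
C2 = 15 − 11 = 4 completes the 15 across.

1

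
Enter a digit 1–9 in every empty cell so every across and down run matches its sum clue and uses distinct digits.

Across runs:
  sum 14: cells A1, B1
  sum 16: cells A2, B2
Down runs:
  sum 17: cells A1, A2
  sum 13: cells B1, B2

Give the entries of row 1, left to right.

8 6

16 in 2 cells must be {7,9}; 17 in 2 cells must be {8,9}.
The 16 across and the 17 down share only 9, so A2 = 9.
B2 = 16 − 9 = 7 completes the 16 across.
A1 = 17 − 9 = 8 completes the 17 down.
B1 = 14 − 8 = 6 completes the 14 across.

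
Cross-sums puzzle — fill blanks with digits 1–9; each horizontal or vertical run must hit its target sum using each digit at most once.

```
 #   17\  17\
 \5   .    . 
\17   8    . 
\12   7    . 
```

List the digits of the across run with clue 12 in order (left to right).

7 5

17 in 2 cells must be {8,9}.
R1C1 = 17 − 15 = 2 completes the 17 down.
R1C2 = 5 − 2 = 3 completes the 5 across.
R2C2 = 17 − 8 = 9 completes the 17 across.
R3C2 = 12 − 7 = 5 completes the 12 across.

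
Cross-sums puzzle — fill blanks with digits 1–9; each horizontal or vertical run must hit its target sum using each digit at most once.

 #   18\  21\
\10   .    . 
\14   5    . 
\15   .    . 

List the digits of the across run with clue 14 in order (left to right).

5, 9

R2C2 = 14 − 5 = 9 completes the 14 across.
Nothing is forced directly, so branch on R3C2, whose candidates are 7 or 8. If R3C2 = 7: then R1C2 would have to be in {1,2,3,4,6,7,8,9} for the 10 across but in {5} for the 21 down — contradiction. So R3C2 = 8.
R1C2 = 21 − 17 = 4 completes the 21 down.
R3C1 = 15 − 8 = 7 completes the 15 across.
R1C1 = 10 − 4 = 6 completes the 10 across.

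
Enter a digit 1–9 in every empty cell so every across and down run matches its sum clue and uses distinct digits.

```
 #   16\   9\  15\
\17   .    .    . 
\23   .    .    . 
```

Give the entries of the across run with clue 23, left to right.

9 8 6

23 in 3 cells must be {6,8,9}; 16 in 2 cells must be {7,9}.
The 23 across and the 16 down share only 9, so R2C1 = 9.
R1C1 = 16 − 9 = 7 completes the 16 down.
Nothing is forced directly, so branch on R2C2, whose candidates are 6 or 8. If R2C2 = 6: then R1C2 would have to be in {1,2,4,6,8,9} for the 17 across but in {3} for the 9 down — contradiction. So R2C2 = 8.
R1C2 = 9 − 8 = 1 completes the 9 down.
R1C3 = 17 − 8 = 9 completes the 17 across.
R2C3 = 23 − 17 = 6 completes the 23 across.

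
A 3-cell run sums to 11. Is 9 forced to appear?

Counterexample: {1,2,8} sums to 11 without using 9.

No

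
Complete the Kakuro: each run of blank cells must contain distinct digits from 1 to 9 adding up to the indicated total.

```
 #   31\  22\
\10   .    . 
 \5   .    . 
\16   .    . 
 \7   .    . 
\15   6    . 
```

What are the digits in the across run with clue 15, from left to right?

6, 9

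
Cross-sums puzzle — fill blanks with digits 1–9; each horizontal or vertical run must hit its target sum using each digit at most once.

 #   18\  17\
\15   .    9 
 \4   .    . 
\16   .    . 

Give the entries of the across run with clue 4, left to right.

3 1

4 in 2 cells must be {1,3}; 16 in 2 cells must be {7,9}.
R1C1 = 15 − 9 = 6 completes the 15 across.
Given what's placed, R2C1 must be 3 to fit the 4 across and 18 down.
R2C2 = 4 − 3 = 1 completes the 4 across.
R3C1 = 18 − 9 = 9 completes the 18 down.
R3C2 = 16 − 9 = 7 completes the 16 across.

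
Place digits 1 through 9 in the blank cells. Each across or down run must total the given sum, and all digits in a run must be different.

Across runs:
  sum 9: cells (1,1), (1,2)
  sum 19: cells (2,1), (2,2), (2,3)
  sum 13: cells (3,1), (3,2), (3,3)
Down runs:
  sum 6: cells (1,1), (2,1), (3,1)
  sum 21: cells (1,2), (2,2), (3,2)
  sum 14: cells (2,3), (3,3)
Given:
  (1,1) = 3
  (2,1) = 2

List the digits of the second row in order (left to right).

6 in 3 cells must be {1,2,3}.
(1,2) = 9 − 3 = 6 completes the 9 across.
(2,2) = 8: the only remaining digit allowed by both the 19 across and the 21 down.
(2,3) = 19 − 10 = 9 completes the 19 across.
(3,1) = 6 − 5 = 1 completes the 6 down.
(3,2) = 21 − 14 = 7 completes the 21 down.
(3,3) = 13 − 8 = 5 completes the 13 across.

2 8 9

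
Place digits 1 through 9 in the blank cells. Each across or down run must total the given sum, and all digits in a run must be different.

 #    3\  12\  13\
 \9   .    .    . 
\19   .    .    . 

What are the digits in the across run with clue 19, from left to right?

3 in 2 cells must be {1,2}.
The 19 across and the 3 down share only 2, so R2C1 = 2.
R1C1 = 3 − 2 = 1 completes the 3 down.
Nothing is forced directly, so branch on R1C2, whose candidates are 3 or 5. If R1C2 = 5: then R1C3 would have to be in {3} for the 9 across but in {4,5,6,7,8,9} for the 13 down — contradiction. So R1C2 = 3.
R1C3 = 9 − 4 = 5 completes the 9 across.
R2C2 = 12 − 3 = 9 completes the 12 down.
R2C3 = 19 − 11 = 8 completes the 19 across.

2 9 8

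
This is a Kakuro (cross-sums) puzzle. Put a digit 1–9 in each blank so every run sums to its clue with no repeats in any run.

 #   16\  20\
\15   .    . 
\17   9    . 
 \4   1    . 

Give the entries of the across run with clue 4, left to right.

1, 3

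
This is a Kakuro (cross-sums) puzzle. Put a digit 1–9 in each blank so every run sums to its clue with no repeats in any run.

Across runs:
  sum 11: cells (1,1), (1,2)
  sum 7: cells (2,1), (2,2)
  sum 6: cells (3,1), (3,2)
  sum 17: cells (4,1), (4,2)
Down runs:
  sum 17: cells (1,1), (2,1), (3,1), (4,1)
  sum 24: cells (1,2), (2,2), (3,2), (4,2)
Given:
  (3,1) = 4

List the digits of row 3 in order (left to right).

17 in 2 cells must be {8,9}.
(3,2) = 6 − 4 = 2 completes the 6 across.
Nothing is forced directly, so branch on (2,2), whose candidates are 5 or 6. If (2,2) = 6: that forces (2,1) = 1, (4,1) = 9, after which (4,2) would have to be in {8} for the 17 across but in {7,9} for the 24 down — contradiction. So (2,2) = 5.
(2,1) = 7 − 5 = 2 completes the 7 across.
(4,1) = 8: the only remaining digit allowed by both the 17 across and the 17 down.
(4,2) = 17 − 8 = 9 completes the 17 across.
(1,1) = 17 − 14 = 3 completes the 17 down.
(1,2) = 11 − 3 = 8 completes the 11 across.

4, 2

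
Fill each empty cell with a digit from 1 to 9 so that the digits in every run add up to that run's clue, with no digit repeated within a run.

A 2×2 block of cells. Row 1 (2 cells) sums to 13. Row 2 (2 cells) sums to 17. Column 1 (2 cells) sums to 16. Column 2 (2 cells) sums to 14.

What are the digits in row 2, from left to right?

9, 8

17 in 2 cells must be {8,9}; 16 in 2 cells must be {7,9}.
The 17 across and the 16 down share only 9, so (2,1) = 9.
(2,2) = 17 − 9 = 8 completes the 17 across.
(1,1) = 16 − 9 = 7 completes the 16 down.
(1,2) = 13 − 7 = 6 completes the 13 across.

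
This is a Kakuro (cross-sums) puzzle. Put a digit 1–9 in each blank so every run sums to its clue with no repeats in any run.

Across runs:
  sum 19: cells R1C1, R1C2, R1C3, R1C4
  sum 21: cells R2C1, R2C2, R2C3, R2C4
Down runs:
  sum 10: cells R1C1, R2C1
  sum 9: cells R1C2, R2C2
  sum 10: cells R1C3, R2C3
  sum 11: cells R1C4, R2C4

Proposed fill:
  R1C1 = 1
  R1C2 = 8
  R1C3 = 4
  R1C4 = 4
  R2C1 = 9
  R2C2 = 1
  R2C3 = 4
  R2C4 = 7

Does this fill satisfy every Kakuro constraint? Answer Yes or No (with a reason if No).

No — the down run R1C3–R2C3 sums to 8, not 10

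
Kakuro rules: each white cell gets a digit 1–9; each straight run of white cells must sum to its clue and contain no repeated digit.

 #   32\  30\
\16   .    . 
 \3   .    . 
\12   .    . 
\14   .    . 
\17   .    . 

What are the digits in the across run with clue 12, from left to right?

7 5

16 in 2 cells must be {7,9}; 3 in 2 cells must be {1,2}; 17 in 2 cells must be {8,9}.
Only 2 fits R2C1 under both its across sum 3 and down sum 32.
R2C2 = 3 − 2 = 1 completes the 3 across.
Nothing is forced directly, so branch on R5C1, whose candidates are 8 or 9. If R5C1 = 9: that forces R1C1 = 7, R1C2 = 9, R3C1 = 8, after which R3C2 would have to be in {4} for the 12 across but in {5,7,8} for the 30 down — contradiction. So R5C1 = 8.
R5C2 = 17 − 8 = 9 completes the 17 across.
R1C2 = 7: the only remaining digit allowed by both the 16 across and the 30 down.
R1C1 = 16 − 7 = 9 completes the 16 across.
Given what's placed, R3C1 must be 7 to fit the 12 across and 32 down.
R3C2 = 12 − 7 = 5 completes the 12 across.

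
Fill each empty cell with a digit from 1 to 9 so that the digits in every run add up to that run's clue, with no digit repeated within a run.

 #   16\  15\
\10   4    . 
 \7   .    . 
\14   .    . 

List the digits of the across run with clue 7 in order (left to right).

R1C2 = 10 − 4 = 6 completes the 10 across.
No cell is forced outright now. R3C1 can only be 5 or 9 (the digits allowed by both its 14 across and its 16 down). If R3C1 = 5: then R2C1 would have to be in {1,2,3,4,5,6} for the 7 across but in {7} for the 16 down — contradiction. So R3C1 = 9.
R2C1 = 16 − 13 = 3 completes the 16 down.
R2C2 = 7 − 3 = 4 completes the 7 across.
R3C2 = 14 − 9 = 5 completes the 14 across.

3, 4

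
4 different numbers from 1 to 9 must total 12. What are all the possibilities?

{1,2,3,6}; {1,2,4,5}

4 distinct digits from 1–9 sum between 10 and 30.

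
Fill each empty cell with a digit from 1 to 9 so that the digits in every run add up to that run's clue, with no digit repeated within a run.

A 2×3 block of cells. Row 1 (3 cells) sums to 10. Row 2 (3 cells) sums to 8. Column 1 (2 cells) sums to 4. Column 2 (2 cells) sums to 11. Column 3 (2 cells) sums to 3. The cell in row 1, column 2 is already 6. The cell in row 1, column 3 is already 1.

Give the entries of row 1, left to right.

4 in 2 cells must be {1,3}; 3 in 2 cells must be {1,2}.
(1,1) = 10 − 7 = 3 completes the 10 across.
(2,1) = 4 − 3 = 1 completes the 4 down.
(2,2) = 11 − 6 = 5 completes the 11 down.
(2,3) = 8 − 6 = 2 completes the 8 across.

3 6 1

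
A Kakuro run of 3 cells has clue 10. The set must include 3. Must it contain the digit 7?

No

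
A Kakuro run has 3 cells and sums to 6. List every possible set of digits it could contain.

{1,2,3}

3 distinct digits from 1–9 sum between 6 and 24.
Only one set works: {1,2,3}.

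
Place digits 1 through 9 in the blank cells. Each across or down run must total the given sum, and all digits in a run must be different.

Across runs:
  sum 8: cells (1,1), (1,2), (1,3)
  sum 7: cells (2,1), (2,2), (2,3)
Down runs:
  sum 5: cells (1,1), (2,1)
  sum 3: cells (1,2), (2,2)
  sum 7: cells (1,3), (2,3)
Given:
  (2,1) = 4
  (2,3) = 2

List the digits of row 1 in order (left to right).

1 2 5

7 in 3 cells must be {1,2,4}; 3 in 2 cells must be {1,2}.
(1,1) = 5 − 4 = 1 completes the 5 down.
(1,2) = 2: the only remaining digit allowed by both the 8 across and the 3 down.
(1,3) = 8 − 3 = 5 completes the 8 across.
(2,2) = 7 − 6 = 1 completes the 7 across.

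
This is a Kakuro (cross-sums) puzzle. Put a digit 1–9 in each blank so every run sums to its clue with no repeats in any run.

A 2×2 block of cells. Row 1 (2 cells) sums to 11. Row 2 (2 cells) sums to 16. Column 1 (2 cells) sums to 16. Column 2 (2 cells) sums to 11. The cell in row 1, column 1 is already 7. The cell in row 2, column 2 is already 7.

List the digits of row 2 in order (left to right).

9 7

16 in 2 cells must be {7,9}.
(1,2) = 11 − 7 = 4 completes the 11 across.
(2,1) = 16 − 7 = 9 completes the 16 across.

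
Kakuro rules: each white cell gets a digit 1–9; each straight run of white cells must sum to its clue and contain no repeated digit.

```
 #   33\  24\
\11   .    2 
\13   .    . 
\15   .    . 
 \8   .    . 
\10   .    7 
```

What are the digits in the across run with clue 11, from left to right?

9 2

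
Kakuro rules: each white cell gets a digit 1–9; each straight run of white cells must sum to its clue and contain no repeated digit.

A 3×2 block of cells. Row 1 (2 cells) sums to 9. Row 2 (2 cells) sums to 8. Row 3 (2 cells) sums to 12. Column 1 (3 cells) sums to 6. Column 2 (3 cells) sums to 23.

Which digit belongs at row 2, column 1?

2

6 in 3 cells must be {1,2,3}; 23 in 3 cells must be {6,8,9}.
The 8 across and the 23 down share only 6, so (2,2) = 6.
The 12 across and the 6 down share only 3, so (3,1) = 3.
(3,2) = 12 − 3 = 9 completes the 12 across.
(1,2) = 23 − 15 = 8 completes the 23 down.
(2,1) = 8 − 6 = 2 completes the 8 across.
(1,1) = 9 − 8 = 1 completes the 9 across.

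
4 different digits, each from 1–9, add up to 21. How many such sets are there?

4 distinct digits from 1–9 sum between 10 and 30.

11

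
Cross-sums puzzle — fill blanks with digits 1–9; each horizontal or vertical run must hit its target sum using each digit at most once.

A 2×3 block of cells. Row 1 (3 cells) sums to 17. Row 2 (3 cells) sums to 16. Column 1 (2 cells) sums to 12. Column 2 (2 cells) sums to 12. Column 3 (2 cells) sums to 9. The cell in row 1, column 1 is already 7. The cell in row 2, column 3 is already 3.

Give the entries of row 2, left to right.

5 8 3

(1,3) = 9 − 3 = 6 completes the 9 down.
(2,1) = 12 − 7 = 5 completes the 12 down.
(2,2) = 16 − 8 = 8 completes the 16 across.
(1,2) = 17 − 13 = 4 completes the 17 across.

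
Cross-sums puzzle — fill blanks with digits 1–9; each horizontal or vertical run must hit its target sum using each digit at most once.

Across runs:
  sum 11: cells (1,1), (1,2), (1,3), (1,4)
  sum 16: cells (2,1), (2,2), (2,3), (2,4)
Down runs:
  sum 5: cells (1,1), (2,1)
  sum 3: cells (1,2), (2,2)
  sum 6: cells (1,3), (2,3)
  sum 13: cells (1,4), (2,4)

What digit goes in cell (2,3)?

5

11 in 4 cells must be {1,2,3,5}; 3 in 2 cells must be {1,2}.
Only 5 fits (1,4) under both its across sum 11 and down sum 13.
(2,4) = 13 − 5 = 8 completes the 13 down.
Nothing is forced directly, so branch on (1,2), whose candidates are 1 or 2. If (1,2) = 1: that forces (1,3) = 2, (2,2) = 2, after which (2,3) would have to be in {1,5} for the 16 across but in {4} for the 6 down — contradiction. So (1,2) = 2.
(1,3) = 1: the only remaining digit allowed by both the 11 across and the 6 down.
(2,2) = 3 − 2 = 1 completes the 3 down.
(2,3) = 6 − 1 = 5 completes the 6 down.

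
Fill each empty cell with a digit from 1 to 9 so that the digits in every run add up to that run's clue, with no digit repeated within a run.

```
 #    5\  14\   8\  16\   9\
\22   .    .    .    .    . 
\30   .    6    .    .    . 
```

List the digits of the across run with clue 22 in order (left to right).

2 8 1 7 4

16 in 2 cells must be {7,9}.
R1C2 = 14 − 6 = 8 completes the 14 down.
R1C4 = 7: the only remaining digit allowed by both the 22 across and the 16 down.
R2C4 = 16 − 7 = 9 completes the 16 down.
Nothing is forced directly, so branch on R1C3, whose candidates are 1 or 2. If R1C3 = 2: then R2C3 would have to be in {2,3,4,5,7,8} for the 30 across but in {6} for the 8 down — contradiction. So R1C3 = 1.
R2C3 = 8 − 1 = 7 completes the 8 down.
Given what's placed, R2C1 must be 3 to fit the 30 across and 5 down.
R2C5 = 30 − 25 = 5 completes the 30 across.
R1C1 = 5 − 3 = 2 completes the 5 down.
R1C5 = 22 − 18 = 4 completes the 22 across.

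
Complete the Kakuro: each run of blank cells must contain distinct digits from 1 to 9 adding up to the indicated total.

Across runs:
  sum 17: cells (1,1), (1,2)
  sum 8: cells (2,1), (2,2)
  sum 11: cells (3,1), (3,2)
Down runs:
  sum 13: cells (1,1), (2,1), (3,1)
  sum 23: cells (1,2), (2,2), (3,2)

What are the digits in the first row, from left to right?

8 9

17 in 2 cells must be {8,9}; 23 in 3 cells must be {6,8,9}.
The 8 across and the 23 down share only 6, so (2,2) = 6.
(2,1) = 8 − 6 = 2 completes the 8 across.
Given what's placed, (1,1) must be 8 to fit the 17 across and 13 down.
(1,2) = 17 − 8 = 9 completes the 17 across.
(3,1) = 13 − 10 = 3 completes the 13 down.
(3,2) = 11 − 3 = 8 completes the 11 across.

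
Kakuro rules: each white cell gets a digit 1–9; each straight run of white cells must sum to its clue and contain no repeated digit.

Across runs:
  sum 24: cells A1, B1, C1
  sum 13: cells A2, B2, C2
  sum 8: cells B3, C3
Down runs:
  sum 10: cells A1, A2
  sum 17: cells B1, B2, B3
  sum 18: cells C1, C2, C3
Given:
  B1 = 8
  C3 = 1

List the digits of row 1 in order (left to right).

24 in 3 cells must be {7,8,9}.
C1 = 9: the only remaining digit allowed by both the 24 across and the 18 down.
C2 = 18 − 10 = 8 completes the 18 down.
B3 = 8 − 1 = 7 completes the 8 across.
A1 = 24 − 17 = 7 completes the 24 across.
A2 = 10 − 7 = 3 completes the 10 down.
B2 = 13 − 11 = 2 completes the 13 across.

7 8 9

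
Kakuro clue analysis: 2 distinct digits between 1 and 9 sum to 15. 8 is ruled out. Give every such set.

{6,9}

2 distinct digits from 1–9 sum between 3 and 17.
Dropping sets that contain 8.
Only one set works: {6,9}.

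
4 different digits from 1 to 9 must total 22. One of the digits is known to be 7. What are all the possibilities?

{1,5,7,9}; {1,6,7,8}; {2,4,7,9}; {2,5,7,8}; {3,4,7,8}; {4,5,6,7}

4 distinct digits from 1–9 sum between 10 and 30.
Keeping only sets containing 7.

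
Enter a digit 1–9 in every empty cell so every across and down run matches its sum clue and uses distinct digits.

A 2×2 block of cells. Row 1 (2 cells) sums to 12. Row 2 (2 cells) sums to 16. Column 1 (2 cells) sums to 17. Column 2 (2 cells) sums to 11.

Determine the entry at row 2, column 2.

16 in 2 cells must be {7,9}; 17 in 2 cells must be {8,9}.
The 16 across and the 17 down share only 9, so (2,1) = 9.
(2,2) = 16 − 9 = 7 completes the 16 across.
(1,1) = 17 − 9 = 8 completes the 17 down.
(1,2) = 12 − 8 = 4 completes the 12 across.

7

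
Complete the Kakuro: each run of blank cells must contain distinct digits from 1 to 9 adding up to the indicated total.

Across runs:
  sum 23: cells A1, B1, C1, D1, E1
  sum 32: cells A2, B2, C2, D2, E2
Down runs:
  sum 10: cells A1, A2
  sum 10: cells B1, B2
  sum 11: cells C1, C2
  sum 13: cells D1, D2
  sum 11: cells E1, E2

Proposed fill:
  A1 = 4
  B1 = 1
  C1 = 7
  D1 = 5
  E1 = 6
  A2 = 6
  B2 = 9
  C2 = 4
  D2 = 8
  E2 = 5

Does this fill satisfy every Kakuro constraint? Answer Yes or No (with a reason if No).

Across: 4+1+7+5+6=23; 6+9+4+8+5=32. Down: 4+6=10; 1+9=10; 7+4=11; 5+8=13; 6+5=11. No digit repeats within any run.

Yes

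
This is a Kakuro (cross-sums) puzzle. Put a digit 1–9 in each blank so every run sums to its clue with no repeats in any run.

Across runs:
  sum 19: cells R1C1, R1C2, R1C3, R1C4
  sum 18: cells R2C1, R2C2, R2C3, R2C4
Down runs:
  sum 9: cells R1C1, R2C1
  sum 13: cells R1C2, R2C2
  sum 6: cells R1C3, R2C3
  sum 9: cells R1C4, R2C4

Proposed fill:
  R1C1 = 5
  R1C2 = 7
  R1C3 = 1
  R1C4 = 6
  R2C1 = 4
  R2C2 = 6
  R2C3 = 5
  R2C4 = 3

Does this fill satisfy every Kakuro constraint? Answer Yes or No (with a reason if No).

Yes

Across: 5+7+1+6=19; 4+6+5+3=18. Down: 5+4=9; 7+6=13; 1+5=6; 6+3=9. No digit repeats within any run.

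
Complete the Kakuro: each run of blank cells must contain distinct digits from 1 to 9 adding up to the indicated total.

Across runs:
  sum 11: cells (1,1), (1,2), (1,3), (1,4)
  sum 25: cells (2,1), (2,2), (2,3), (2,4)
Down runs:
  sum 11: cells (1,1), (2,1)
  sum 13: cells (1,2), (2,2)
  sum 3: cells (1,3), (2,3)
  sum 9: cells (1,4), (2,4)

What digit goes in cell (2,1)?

9

11 in 4 cells must be {1,2,3,5}; 3 in 2 cells must be {1,2}.
Only 5 fits (1,2) under both its across sum 11 and down sum 13.
(2,2) = 13 − 5 = 8 completes the 13 down.
Nothing is forced directly, so branch on (1,1), whose candidates are 2 or 3. If (1,1) = 3: then (2,1) would have to be in {1,2,3,4,5,6,7,9} for the 25 across but in {8} for the 11 down — contradiction. So (1,1) = 2.
(1,3) = 1: the only remaining digit allowed by both the 11 across and the 3 down.
(1,4) = 11 − 8 = 3 completes the 11 across.
(2,1) = 11 − 2 = 9 completes the 11 down.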